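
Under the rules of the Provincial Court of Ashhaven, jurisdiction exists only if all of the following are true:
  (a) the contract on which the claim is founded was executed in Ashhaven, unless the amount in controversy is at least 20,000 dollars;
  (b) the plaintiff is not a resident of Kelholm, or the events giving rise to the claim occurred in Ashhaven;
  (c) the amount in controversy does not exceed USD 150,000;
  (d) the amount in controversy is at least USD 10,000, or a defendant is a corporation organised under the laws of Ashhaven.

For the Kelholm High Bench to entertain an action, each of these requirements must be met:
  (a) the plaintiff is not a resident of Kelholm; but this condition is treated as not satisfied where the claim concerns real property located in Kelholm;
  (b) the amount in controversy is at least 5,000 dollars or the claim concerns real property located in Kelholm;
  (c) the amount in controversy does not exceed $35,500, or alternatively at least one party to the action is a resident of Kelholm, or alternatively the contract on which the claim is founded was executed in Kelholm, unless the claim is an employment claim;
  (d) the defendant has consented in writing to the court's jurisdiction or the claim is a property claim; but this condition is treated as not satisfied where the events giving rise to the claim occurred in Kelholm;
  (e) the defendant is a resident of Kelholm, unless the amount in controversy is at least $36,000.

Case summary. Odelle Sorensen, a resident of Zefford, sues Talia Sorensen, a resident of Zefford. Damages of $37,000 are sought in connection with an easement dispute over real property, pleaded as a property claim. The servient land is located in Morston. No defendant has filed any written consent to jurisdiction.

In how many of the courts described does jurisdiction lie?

The Provincial Court of Ashhaven:
  (a) No contract (and hence no place of execution) is alleged. But the amount in controversy is $37,000, which meets the 20,000 dollars floor, and the 'unless' clause therefore excuses the requirement. Satisfied.
  (b) The plaintiff resides in Zefford, which is not Kelholm, so one alternative holds. Satisfied.
  (c) The amount in controversy is 37,000 dollars, within the USD 150,000 ceiling. Condition met.
  (d) The amount in controversy is $37,000, which meets the 10,000 dollars floor — that alternative is enough. Satisfied.
  → Every requirement is satisfied — jurisdiction.
The Kelholm High Bench:
  (a) The plaintiff resides in Zefford, which is not Kelholm. And the carve-out is inapplicable — the property lies in Morston, not Kelholm. Satisfied.
  (b) The amount in controversy is 37,000 dollars, which meets the USD 5,000 floor — that alternative is enough. Condition met.
  (c) The amount in controversy is $37,000, above the 35,500 dollars ceiling; no party resides in Kelholm; no contract (and hence no place of execution) is alleged — no alternative holds. Nor does the 'unless' clause help: the claim is a property claim, not an employment claim. Not satisfied.
  (d) The claim is a property claim — that alternative is enough. The exception is not triggered, since the operative events occurred in Morston, not Kelholm. Satisfied.
  (e) The defendant resides in Zefford, not Kelholm. But the amount in controversy is USD 37,000, which meets the $36,000 floor, and the 'unless' clause therefore excuses the requirement. Met.
  → The court lacks jurisdiction.
Courts with jurisdiction: the Provincial Court of Ashhaven — 1 in total.

1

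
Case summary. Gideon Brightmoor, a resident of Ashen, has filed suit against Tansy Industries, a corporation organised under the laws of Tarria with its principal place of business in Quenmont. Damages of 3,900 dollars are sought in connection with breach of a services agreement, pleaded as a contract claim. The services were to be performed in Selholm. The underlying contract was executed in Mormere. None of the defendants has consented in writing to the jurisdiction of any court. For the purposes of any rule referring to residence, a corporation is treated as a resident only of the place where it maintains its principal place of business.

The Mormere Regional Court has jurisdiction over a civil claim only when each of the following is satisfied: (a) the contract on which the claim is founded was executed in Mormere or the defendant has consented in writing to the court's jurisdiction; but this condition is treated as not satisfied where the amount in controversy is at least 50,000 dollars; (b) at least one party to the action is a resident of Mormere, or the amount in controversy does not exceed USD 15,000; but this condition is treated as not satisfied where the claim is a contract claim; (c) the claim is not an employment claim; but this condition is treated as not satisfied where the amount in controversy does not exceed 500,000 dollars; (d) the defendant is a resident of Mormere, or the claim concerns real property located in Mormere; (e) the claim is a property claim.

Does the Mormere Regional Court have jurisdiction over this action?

The Mormere Regional Court:
  (a) The contract was executed in Mormere, so one alternative holds. The carve-out does not apply: the amount in controversy is $3,900, below the 50,000 dollars floor. Condition met.
  (b) The amount in controversy is USD 3,900, within the USD 15,000 ceiling — that alternative is enough. But the claim is a contract claim, triggering the carve-out and defeating this condition. Not satisfied.
  (c) The claim is a contract claim, not an employment claim. But the amount in controversy is $3,900, within the $500,000 ceiling, triggering the carve-out and defeating this condition. Not satisfied.
  (d) The defendant resides in Quenmont, not Mormere; the claim does not concern real property — none of the alternatives is met. Not met.
  (e) The claim is a contract claim, not a property claim. Not met.
  → The court lacks jurisdiction.

No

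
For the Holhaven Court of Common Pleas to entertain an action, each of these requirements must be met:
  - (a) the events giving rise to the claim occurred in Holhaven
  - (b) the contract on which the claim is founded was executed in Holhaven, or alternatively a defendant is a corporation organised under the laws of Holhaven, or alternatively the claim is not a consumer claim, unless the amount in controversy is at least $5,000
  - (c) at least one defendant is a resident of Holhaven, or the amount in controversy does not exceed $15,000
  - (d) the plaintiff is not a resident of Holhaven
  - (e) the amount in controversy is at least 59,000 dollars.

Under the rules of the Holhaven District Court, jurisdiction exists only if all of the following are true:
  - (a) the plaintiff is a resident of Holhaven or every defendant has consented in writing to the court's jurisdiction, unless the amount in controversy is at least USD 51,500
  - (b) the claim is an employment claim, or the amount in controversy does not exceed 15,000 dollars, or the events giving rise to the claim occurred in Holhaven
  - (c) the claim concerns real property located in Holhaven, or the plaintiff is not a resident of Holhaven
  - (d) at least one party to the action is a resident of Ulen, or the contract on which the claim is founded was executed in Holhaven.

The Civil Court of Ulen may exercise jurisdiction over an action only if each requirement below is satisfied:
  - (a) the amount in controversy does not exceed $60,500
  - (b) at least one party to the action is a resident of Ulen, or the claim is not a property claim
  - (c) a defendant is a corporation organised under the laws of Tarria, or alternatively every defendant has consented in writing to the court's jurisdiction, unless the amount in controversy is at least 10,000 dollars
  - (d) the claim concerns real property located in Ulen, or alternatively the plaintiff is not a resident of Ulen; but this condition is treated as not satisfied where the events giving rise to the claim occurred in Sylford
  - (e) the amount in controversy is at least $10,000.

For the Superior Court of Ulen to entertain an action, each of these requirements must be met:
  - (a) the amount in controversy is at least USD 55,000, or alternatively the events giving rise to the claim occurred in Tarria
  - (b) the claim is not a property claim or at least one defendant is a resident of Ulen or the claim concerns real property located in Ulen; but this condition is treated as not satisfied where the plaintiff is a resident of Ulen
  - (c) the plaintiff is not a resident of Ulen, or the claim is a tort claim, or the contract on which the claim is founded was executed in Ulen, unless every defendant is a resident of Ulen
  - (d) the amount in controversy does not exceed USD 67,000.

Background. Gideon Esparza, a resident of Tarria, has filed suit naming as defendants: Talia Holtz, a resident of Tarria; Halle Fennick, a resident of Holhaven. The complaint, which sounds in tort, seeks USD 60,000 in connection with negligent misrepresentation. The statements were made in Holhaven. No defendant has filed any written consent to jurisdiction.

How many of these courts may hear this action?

3

The Holhaven Court of Common Pleas:
  (a) The operative events occurred in Holhaven. Condition met.
  (b) The claim is a tort claim, not a consumer claim, so one alternative holds. Satisfied.
  (c) Halle Fennick resides in Holhaven, so this disjunct is met. Met.
  (d) The plaintiff resides in Tarria, which is not Holhaven. Condition met.
  (e) The amount in controversy is USD 60,000, which meets the USD 59,000 floor. Condition met.
  → The court has jurisdiction.
The Holhaven District Court:
  (a) The plaintiff resides in Tarria, not Holhaven; no such written consent has been filed — no alternative holds. But the amount in controversy is USD 60,000, which meets the USD 51,500 floor, and the 'unless' clause therefore excuses the requirement. Satisfied.
  (b) The operative events occurred in Holhaven — that alternative is enough. Satisfied.
  (c) The plaintiff resides in Tarria, which is not Holhaven, which satisfies one of the alternatives. Condition met.
  (d) No party resides in Ulen; no contract (and hence no place of execution) is alleged — no alternative holds. Not satisfied.
  → At least one condition fails; no jurisdiction.
The Civil Court of Ulen:
  (a) The amount in controversy is $60,000, within the 60,500 dollars ceiling. Satisfied.
  (b) The claim is a tort claim, not a property claim, which satisfies one of the alternatives. Satisfied.
  (c) No defendant is a corporation; no such written consent has been filed — no alternative holds. However, the amount in controversy is USD 60,000, which meets the 10,000 dollars floor, so the 'unless' proviso supplies this condition. Condition met.
  (d) The plaintiff resides in Tarria, which is not Ulen, so this disjunct is met. The carve-out does not apply: the operative events occurred in Holhaven, not Sylford. Met.
  (e) The amount in controversy is $60,000, which meets the $10,000 floor. Satisfied.
  → Jurisdiction lies.
The Superior Court of Ulen:
  (a) The amount in controversy is $60,000, which meets the $55,000 floor, so this disjunct is met. Satisfied.
  (b) The claim is a tort claim, not a property claim, so one alternative holds. And the carve-out is inapplicable — the plaintiff resides in Tarria, not Ulen. Met.
  (c) The plaintiff resides in Tarria, which is not Ulen — that alternative is enough. Satisfied.
  (d) The amount in controversy is USD 60,000, within the USD 67,000 ceiling. Satisfied.
  → All conditions met; jurisdiction exists.
Courts with jurisdiction: the Holhaven Court of Common Pleas, the Civil Court of Ulen, the Superior Court of Ulen — 3 in total.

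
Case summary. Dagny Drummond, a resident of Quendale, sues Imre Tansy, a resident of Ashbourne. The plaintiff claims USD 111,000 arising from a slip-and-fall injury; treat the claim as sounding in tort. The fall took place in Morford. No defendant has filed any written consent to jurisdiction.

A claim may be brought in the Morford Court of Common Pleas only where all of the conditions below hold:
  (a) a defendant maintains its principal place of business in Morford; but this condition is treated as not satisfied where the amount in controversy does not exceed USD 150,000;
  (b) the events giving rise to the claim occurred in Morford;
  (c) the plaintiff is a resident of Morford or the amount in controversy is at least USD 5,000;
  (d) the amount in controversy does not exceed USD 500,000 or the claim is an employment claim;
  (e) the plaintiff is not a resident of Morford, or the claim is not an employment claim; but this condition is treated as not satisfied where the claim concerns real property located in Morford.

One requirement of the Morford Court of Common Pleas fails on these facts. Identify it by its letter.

(a)

The Morford Court of Common Pleas:
  (a) No defendant is a corporation. Not satisfied.
  (b) The operative events occurred in Morford. Met.
  (c) The amount in controversy is USD 111,000, which meets the 5,000 dollars floor, so this disjunct is met. Condition met.
  (d) The amount in controversy is $111,000, within the $500,000 ceiling, so this disjunct is met. Met.
  (e) The plaintiff resides in Quendale, which is not Morford, so one alternative holds. The exception is not triggered, since the claim does not concern real property. Condition met.
Only condition (a) fails.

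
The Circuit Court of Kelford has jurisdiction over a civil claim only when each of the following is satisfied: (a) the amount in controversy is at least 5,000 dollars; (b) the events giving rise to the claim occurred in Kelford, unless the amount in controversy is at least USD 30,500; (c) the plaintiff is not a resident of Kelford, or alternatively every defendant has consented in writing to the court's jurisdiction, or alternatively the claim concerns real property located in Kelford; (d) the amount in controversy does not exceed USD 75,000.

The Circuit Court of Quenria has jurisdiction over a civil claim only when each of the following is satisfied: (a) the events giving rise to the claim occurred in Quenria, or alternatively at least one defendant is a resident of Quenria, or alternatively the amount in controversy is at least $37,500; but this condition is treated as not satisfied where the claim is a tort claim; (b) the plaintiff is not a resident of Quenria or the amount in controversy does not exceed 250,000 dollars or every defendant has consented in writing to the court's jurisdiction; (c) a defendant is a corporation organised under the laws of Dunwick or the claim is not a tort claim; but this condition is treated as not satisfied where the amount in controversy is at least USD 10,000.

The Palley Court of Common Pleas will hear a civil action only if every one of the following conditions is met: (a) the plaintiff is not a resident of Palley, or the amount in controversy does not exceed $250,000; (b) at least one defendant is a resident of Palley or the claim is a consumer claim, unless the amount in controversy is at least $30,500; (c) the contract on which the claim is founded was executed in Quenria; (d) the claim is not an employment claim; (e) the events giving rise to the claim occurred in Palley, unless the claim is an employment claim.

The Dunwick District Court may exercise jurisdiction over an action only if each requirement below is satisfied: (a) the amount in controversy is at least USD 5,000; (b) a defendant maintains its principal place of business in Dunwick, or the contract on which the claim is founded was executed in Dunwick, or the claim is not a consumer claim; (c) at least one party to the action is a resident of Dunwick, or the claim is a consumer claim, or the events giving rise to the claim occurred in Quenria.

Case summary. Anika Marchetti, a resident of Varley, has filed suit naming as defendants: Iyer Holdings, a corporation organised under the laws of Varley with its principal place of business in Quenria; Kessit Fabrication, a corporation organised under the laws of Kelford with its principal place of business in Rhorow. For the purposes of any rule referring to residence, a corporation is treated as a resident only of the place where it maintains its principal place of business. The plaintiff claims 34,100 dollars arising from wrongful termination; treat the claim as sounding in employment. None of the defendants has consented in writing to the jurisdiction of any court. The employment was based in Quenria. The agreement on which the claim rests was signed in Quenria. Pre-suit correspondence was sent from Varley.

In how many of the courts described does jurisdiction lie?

The Circuit Court of Kelford:
  (a) The amount in controversy is USD 34,100, which meets the $5,000 floor. Condition met.
  (b) The operative events occurred in Quenria, not Kelford. However, the amount in controversy is $34,100, which meets the 30,500 dollars floor, so the 'unless' proviso supplies this condition. Satisfied.
  (c) The plaintiff resides in Varley, which is not Kelford, so this disjunct is met. Satisfied.
  (d) The amount in controversy is 34,100 dollars, within the USD 75,000 ceiling. Condition met.
  → Jurisdiction lies.
The Circuit Court of Quenria:
  (a) The operative events occurred in Quenria — that alternative is enough. The carve-out does not apply: the claim is an employment claim, not a tort claim. Condition met.
  (b) The plaintiff resides in Varley, which is not Quenria, so one alternative holds. Met.
  (c) The claim is an employment claim, not a tort claim, which satisfies one of the alternatives. But the carve-out bites: the amount in controversy is USD 34,100, which meets the USD 10,000 floor. Not satisfied.
  → Not every requirement is met — no jurisdiction.
The Palley Court of Common Pleas:
  (a) The plaintiff resides in Varley, which is not Palley, which satisfies one of the alternatives. Condition met.
  (b) No defendant resides in Palley (they reside in Quenria, Rhorow); the claim is an employment claim, not a consumer claim — no alternative holds. However, the amount in controversy is $34,100, which meets the USD 30,500 floor, so the 'unless' proviso supplies this condition. Satisfied.
  (c) The contract was executed in Quenria. Condition met.
  (d) The claim is an employment claim. Not satisfied.
  (e) The operative events occurred in Quenria, not Palley. However, the claim is an employment claim, so the 'unless' proviso supplies this condition. Condition met.
  → At least one condition fails; no jurisdiction.
The Dunwick District Court:
  (a) The amount in controversy is $34,100, which meets the 5,000 dollars floor. Condition met.
  (b) The claim is an employment claim, not a consumer claim, so one alternative holds. Met.
  (c) The operative events occurred in Quenria — that alternative is enough. Met.
  → Jurisdiction lies.
Courts with jurisdiction: the Circuit Court of Kelford, the Dunwick District Court — 2 in total.

2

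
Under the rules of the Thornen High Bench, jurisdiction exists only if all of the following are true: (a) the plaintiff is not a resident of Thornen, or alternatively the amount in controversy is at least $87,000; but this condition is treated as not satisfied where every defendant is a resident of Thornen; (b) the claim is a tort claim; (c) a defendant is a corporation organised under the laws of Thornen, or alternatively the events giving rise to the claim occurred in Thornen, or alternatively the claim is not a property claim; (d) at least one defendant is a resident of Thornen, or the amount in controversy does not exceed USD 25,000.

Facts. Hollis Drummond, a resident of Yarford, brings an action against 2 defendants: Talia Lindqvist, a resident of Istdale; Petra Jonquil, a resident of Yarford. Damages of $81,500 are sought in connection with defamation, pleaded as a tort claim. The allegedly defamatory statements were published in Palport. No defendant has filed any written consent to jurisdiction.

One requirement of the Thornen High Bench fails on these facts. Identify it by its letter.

The Thornen High Bench:
  (a) The plaintiff resides in Yarford, which is not Thornen, so one alternative holds. The carve-out does not apply: the defendants reside as follows — Talia Lindqvist in Istdale, Petra Jonquil in Yarford — not all in Thornen. Met.
  (b) The claim is a tort claim. Condition met.
  (c) The claim is a tort claim, not a property claim, so this disjunct is met. Satisfied.
  (d) No defendant resides in Thornen (they reside in Istdale, Yarford); the amount in controversy is 81,500 dollars, above the $25,000 ceiling — no alternative holds. Not satisfied.
Only condition (d) fails.

(d)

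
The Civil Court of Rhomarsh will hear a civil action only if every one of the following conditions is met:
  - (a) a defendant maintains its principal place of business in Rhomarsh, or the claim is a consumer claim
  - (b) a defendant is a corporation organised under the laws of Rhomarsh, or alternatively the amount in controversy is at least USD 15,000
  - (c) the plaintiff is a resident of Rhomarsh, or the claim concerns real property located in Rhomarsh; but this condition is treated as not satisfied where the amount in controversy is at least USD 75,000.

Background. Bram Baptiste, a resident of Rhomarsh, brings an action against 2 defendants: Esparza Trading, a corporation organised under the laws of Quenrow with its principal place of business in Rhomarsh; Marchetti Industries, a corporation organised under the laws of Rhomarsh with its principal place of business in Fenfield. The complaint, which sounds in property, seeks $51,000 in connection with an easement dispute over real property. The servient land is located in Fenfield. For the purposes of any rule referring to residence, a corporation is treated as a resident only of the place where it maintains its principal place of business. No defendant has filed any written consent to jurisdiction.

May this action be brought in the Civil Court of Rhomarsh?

Yes

The Civil Court of Rhomarsh:
  (a) Esparza Trading has its principal place of business in Rhomarsh — that alternative is enough. Satisfied.
  (b) Marchetti Industries is organised under the laws of Rhomarsh, so this disjunct is met. Condition met.
  (c) The plaintiff resides in Rhomarsh, so one alternative holds. And the carve-out is inapplicable — the amount in controversy is 51,000 dollars, below the 75,000 dollars floor. Met.
  → All conditions met; jurisdiction exists.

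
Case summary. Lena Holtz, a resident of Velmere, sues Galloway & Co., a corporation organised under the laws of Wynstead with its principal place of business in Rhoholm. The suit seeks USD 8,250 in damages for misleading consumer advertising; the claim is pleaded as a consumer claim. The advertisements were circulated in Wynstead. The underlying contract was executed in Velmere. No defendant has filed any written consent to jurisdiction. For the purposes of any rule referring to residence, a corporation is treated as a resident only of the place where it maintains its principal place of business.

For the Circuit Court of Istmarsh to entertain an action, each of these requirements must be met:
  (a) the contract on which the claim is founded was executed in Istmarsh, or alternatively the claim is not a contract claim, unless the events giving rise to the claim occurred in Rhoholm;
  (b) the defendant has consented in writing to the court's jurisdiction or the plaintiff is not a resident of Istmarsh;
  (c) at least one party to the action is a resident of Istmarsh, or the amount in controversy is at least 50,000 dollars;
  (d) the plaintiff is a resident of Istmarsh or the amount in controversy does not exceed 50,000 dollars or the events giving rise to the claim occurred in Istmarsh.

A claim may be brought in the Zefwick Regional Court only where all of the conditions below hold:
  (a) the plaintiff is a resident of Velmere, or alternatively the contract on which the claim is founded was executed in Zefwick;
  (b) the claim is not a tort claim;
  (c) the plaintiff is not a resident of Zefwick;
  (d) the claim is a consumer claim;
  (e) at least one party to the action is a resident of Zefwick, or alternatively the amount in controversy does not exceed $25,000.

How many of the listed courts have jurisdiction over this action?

1

The Circuit Court of Istmarsh:
  (a) The claim is a consumer claim, not a contract claim — that alternative is enough. Met.
  (b) The plaintiff resides in Velmere, which is not Istmarsh, so this disjunct is met. Satisfied.
  (c) No party resides in Istmarsh; the amount in controversy is 8,250 dollars, below the USD 50,000 floor — no alternative holds. Condition not met.
  (d) The amount in controversy is $8,250, within the $50,000 ceiling — that alternative is enough. Met.
  → No jurisdiction.
The Zefwick Regional Court:
  (a) The plaintiff resides in Velmere, so one alternative holds. Condition met.
  (b) The claim is a consumer claim, not a tort claim. Satisfied.
  (c) The plaintiff resides in Velmere, which is not Zefwick. Met.
  (d) The claim is a consumer claim. Satisfied.
  (e) The amount in controversy is $8,250, within the USD 25,000 ceiling — that alternative is enough. Satisfied.
  → The court has jurisdiction.
Courts with jurisdiction: the Zefwick Regional Court — 1 in total.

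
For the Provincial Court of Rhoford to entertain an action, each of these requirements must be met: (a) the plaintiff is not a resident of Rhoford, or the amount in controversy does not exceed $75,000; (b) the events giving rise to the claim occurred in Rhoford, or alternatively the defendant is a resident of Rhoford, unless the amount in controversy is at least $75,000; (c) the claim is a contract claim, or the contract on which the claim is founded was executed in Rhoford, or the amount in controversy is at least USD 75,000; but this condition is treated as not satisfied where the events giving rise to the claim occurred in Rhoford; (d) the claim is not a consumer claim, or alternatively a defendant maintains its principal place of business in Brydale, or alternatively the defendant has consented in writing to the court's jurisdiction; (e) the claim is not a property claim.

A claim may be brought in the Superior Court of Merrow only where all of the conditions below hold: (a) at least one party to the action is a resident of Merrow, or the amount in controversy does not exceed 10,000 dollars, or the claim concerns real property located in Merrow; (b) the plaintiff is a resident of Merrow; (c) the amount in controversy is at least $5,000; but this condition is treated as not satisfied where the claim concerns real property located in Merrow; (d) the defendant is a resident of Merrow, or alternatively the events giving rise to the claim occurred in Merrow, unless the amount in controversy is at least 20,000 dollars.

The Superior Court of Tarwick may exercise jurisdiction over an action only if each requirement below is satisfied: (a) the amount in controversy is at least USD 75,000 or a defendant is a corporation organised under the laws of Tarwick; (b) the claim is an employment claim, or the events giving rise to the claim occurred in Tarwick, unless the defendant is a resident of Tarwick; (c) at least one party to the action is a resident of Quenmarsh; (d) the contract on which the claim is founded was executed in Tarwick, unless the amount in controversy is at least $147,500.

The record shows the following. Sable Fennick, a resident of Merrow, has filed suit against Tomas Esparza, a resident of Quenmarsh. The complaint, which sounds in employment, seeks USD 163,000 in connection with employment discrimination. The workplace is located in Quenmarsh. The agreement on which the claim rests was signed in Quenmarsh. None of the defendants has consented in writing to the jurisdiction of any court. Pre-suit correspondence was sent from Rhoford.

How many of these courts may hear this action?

The Provincial Court of Rhoford:
  (a) The plaintiff resides in Merrow, which is not Rhoford — that alternative is enough. Satisfied.
  (b) The operative events occurred in Quenmarsh, not Rhoford; the defendant resides in Quenmarsh, not Rhoford — no alternative holds. But the amount in controversy is USD 163,000, which meets the 75,000 dollars floor, and the 'unless' clause therefore excuses the requirement. Satisfied.
  (c) The amount in controversy is $163,000, which meets the 75,000 dollars floor, so this disjunct is met. The carve-out does not apply: the operative events occurred in Quenmarsh, not Rhoford. Condition met.
  (d) The claim is an employment claim, not a consumer claim, so one alternative holds. Met.
  (e) The claim is an employment claim, not a property claim. Satisfied.
  → Jurisdiction lies.
The Superior Court of Merrow:
  (a) Sable Fennick resides in Merrow, so one alternative holds. Condition met.
  (b) The plaintiff resides in Merrow. Met.
  (c) The amount in controversy is USD 163,000, which meets the $5,000 floor. And the carve-out is inapplicable — the claim does not concern real property. Condition met.
  (d) The defendant resides in Quenmarsh, not Merrow; the operative events occurred in Quenmarsh, not Merrow — no alternative holds. But the amount in controversy is 163,000 dollars, which meets the USD 20,000 floor, and the 'unless' clause therefore excuses the requirement. Satisfied.
  → The court has jurisdiction.
The Superior Court of Tarwick:
  (a) The amount in controversy is 163,000 dollars, which meets the USD 75,000 floor, which satisfies one of the alternatives. Satisfied.
  (b) The claim is an employment claim, so this disjunct is met. Satisfied.
  (c) Tomas Esparza resides in Quenmarsh. Met.
  (d) The contract was executed in Quenmarsh, not Tarwick. However, the amount in controversy is $163,000, which meets the $147,500 floor, so the 'unless' proviso supplies this condition. Condition met.
  → Every requirement is satisfied — jurisdiction.
Courts with jurisdiction: the Provincial Court of Rhoford, the Superior Court of Merrow, the Superior Court of Tarwick — 3 in total.

3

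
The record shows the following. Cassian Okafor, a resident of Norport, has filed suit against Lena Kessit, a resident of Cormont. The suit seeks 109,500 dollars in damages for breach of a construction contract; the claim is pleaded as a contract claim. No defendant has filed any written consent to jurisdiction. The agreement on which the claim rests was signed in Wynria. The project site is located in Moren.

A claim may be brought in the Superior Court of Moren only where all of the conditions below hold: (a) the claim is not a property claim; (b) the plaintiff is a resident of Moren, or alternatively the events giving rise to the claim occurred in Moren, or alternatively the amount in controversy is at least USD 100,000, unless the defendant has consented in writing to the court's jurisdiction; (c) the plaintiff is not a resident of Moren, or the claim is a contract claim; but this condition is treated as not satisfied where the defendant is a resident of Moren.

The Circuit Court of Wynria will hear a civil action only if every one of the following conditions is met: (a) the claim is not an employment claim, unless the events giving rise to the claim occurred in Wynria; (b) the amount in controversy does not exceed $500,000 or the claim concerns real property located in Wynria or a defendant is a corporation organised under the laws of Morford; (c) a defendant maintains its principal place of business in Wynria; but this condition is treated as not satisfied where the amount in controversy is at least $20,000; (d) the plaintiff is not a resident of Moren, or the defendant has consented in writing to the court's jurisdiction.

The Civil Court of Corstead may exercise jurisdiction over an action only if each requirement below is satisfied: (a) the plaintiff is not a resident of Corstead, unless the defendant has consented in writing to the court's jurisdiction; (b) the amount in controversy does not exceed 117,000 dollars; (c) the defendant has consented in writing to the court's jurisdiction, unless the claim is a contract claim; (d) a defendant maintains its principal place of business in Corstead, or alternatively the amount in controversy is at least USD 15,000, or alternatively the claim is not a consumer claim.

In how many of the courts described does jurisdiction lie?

The Superior Court of Moren:
  (a) The claim is a contract claim, not a property claim. Condition met.
  (b) The operative events occurred in Moren, which satisfies one of the alternatives. Met.
  (c) The plaintiff resides in Norport, which is not Moren, which satisfies one of the alternatives. And the carve-out is inapplicable — the defendant resides in Cormont, not Moren. Condition met.
  → The court has jurisdiction.
The Circuit Court of Wynria:
  (a) The claim is a contract claim, not an employment claim. Met.
  (b) The amount in controversy is 109,500 dollars, within the 500,000 dollars ceiling — that alternative is enough. Met.
  (c) No defendant is a corporation. Condition not met.
  (d) The plaintiff resides in Norport, which is not Moren — that alternative is enough. Condition met.
  → The court lacks jurisdiction.
The Civil Court of Corstead:
  (a) The plaintiff resides in Norport, which is not Corstead. Satisfied.
  (b) The amount in controversy is $109,500, within the USD 117,000 ceiling. Met.
  (c) No such written consent has been filed. The proviso rescues it, though: the claim is a contract claim. Met.
  (d) The amount in controversy is USD 109,500, which meets the $15,000 floor — that alternative is enough. Condition met.
  → All conditions met; jurisdiction exists.
Courts with jurisdiction: the Superior Court of Moren, the Civil Court of Corstead — 2 in total.

2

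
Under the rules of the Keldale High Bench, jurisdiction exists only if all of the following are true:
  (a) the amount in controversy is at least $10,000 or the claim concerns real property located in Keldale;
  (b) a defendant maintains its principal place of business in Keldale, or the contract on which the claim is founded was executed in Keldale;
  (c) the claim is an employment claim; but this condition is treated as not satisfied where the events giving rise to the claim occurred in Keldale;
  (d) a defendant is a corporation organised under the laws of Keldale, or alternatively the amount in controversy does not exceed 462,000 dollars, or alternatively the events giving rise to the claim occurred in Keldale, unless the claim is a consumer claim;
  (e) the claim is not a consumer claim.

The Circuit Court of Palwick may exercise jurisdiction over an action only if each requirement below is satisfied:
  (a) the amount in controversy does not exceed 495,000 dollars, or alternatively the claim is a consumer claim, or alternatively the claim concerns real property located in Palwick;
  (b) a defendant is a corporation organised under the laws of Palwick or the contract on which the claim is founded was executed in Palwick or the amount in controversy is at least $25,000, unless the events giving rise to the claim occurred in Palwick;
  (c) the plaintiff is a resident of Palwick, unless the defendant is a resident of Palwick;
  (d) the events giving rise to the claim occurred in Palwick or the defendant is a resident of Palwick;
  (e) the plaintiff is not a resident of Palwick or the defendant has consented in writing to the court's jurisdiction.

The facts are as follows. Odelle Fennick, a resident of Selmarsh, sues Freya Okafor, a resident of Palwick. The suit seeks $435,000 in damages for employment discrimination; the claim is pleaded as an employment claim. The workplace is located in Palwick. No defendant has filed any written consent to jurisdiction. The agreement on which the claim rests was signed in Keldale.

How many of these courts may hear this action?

The Keldale High Bench:
  (a) The amount in controversy is 435,000 dollars, which meets the $10,000 floor, so one alternative holds. Met.
  (b) The contract was executed in Keldale, so one alternative holds. Satisfied.
  (c) The claim is an employment claim. And the carve-out is inapplicable — the operative events occurred in Palwick, not Keldale. Condition met.
  (d) The amount in controversy is USD 435,000, within the 462,000 dollars ceiling, which satisfies one of the alternatives. Condition met.
  (e) The claim is an employment claim, not a consumer claim. Satisfied.
  → Every requirement is satisfied — jurisdiction.
The Circuit Court of Palwick:
  (a) The amount in controversy is USD 435,000, within the 495,000 dollars ceiling, so one alternative holds. Met.
  (b) The amount in controversy is $435,000, which meets the $25,000 floor — that alternative is enough. Satisfied.
  (c) The plaintiff resides in Selmarsh, not Palwick. The proviso rescues it, though: the defendant resides in Palwick. Condition met.
  (d) The operative events occurred in Palwick — that alternative is enough. Satisfied.
  (e) The plaintiff resides in Selmarsh, which is not Palwick, so one alternative holds. Satisfied.
  → Jurisdiction lies.
Courts with jurisdiction: the Keldale High Bench, the Circuit Court of Palwick — 2 in total.

2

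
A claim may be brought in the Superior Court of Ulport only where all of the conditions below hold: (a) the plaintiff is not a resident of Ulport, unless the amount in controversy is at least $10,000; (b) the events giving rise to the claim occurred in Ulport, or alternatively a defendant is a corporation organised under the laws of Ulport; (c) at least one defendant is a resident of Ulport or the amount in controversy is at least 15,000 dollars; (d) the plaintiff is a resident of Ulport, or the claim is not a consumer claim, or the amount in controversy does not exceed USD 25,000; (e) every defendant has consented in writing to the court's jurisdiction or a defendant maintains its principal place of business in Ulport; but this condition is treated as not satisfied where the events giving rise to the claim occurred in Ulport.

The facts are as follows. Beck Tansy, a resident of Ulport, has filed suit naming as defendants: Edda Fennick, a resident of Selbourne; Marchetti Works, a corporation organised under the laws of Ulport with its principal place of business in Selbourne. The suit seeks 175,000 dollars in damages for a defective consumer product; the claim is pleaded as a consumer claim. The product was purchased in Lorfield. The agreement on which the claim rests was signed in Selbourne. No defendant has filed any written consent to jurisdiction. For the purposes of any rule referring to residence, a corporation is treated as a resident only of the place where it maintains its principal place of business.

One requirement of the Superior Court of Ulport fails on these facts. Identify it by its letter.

(e)

The Superior Court of Ulport:
  (a) The plaintiff resides in Ulport. However, the amount in controversy is USD 175,000, which meets the 10,000 dollars floor, so the 'unless' proviso supplies this condition. Satisfied.
  (b) Marchetti Works is organised under the laws of Ulport, which satisfies one of the alternatives. Condition met.
  (c) The amount in controversy is 175,000 dollars, which meets the 15,000 dollars floor, so one alternative holds. Condition met.
  (d) The plaintiff resides in Ulport, so this disjunct is met. Condition met.
  (e) No such written consent has been filed; the corporate defendant(s) have their principal place of business in Selbourne, not Ulport — none of the alternatives is met. Not satisfied.
Only condition (e) fails.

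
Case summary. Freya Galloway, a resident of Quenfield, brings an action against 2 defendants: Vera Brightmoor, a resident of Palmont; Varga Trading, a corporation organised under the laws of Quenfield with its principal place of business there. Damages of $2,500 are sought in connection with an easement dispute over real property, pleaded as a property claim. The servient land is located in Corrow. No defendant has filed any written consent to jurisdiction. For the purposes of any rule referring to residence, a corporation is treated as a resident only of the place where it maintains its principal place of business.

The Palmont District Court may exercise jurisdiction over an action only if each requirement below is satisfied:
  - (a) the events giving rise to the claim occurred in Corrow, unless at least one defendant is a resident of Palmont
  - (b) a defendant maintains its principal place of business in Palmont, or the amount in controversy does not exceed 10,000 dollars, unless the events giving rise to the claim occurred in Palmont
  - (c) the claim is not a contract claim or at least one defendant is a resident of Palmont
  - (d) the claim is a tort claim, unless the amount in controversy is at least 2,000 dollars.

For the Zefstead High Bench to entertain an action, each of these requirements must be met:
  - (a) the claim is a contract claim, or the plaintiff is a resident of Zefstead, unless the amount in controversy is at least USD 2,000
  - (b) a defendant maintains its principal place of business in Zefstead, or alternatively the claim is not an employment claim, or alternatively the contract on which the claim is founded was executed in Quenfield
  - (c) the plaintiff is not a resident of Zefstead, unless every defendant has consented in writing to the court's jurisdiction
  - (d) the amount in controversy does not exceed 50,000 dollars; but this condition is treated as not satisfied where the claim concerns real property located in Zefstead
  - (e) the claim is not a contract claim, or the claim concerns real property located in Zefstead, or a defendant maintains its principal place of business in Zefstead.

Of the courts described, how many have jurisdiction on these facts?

The Palmont District Court:
  (a) The operative events occurred in Corrow. Condition met.
  (b) The amount in controversy is $2,500, within the $10,000 ceiling, so one alternative holds. Condition met.
  (c) The claim is a property claim, not a contract claim, which satisfies one of the alternatives. Condition met.
  (d) The claim is a property claim, not a tort claim. The proviso rescues it, though: the amount in controversy is $2,500, which meets the $2,000 floor. Met.
  → Jurisdiction lies.
The Zefstead High Bench:
  (a) The claim is a property claim, not a contract claim; the plaintiff resides in Quenfield, not Zefstead — every alternative fails. However, the amount in controversy is $2,500, which meets the 2,000 dollars floor, so the 'unless' proviso supplies this condition. Condition met.
  (b) The claim is a property claim, not an employment claim, so this disjunct is met. Condition met.
  (c) The plaintiff resides in Quenfield, which is not Zefstead. Satisfied.
  (d) The amount in controversy is USD 2,500, within the USD 50,000 ceiling. The carve-out does not apply: the property lies in Corrow, not Zefstead. Satisfied.
  (e) The claim is a property claim, not a contract claim, which satisfies one of the alternatives. Satisfied.
  → Every requirement is satisfied — jurisdiction.
Courts with jurisdiction: the Palmont District Court, the Zefstead High Bench — 2 in total.

2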